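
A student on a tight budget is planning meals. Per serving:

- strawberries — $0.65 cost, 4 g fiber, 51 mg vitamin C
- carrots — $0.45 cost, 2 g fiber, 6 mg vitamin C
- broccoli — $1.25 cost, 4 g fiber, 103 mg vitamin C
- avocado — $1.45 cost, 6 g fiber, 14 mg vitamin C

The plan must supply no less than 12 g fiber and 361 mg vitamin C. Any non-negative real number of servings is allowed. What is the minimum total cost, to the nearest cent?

The cheapest plan sits at a corner of the feasible region — with two constraints it uses at most two foods.
strawberries only: max(12/4, 361/51) = 7.078 servings → $4.60.
carrots only: max(12/2, 361/6) = 60.17 servings → $27.07.
broccoli only: max(12/4, 361/103) = 3.505 servings → $4.38.
avocado only: max(12/6, 361/14) = 25.79 servings → $37.39.
strawberries + carrots with both targets exact would need a negative amount; discard.
strawberries + broccoli: the both-tight solution has a negative serving — not a feasible corner.
strawberries + avocado: intersection lies outside the first quadrant.
carrots + broccoli: intersection lies outside the first quadrant.
carrots + avocado: intersection lies outside the first quadrant.
broccoli + avocado: the both-tight solution has a negative serving — not a feasible corner.
So the least-cost plan costs $4.38.

$4.38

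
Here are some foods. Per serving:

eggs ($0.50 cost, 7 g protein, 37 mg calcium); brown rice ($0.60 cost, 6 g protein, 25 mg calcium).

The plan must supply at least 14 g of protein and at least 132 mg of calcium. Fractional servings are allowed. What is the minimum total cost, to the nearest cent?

The cheapest plan sits at a corner of the feasible region — with two constraints it uses at most two foods.
eggs only: max(14/7, 132/37) = 3.568 servings → $1.78.
brown rice only: max(14/6, 132/25) = 5.28 servings → $3.17.
eggs + brown rice with both targets exact would need a negative amount; discard.
Cheapest feasible corner: $1.78.

$1.78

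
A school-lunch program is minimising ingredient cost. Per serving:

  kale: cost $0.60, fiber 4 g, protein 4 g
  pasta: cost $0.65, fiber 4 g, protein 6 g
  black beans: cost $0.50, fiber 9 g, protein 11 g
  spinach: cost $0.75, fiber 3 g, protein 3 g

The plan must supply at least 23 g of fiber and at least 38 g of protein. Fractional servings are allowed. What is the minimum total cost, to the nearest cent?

The cheapest plan sits at a corner of the feasible region — with two constraints it uses at most two foods.
kale only: max(23/4, 38/4) = 9.5 servings → $5.70.
pasta only: max(23/4, 38/6) = 6.333 servings → $4.12.
black beans only: max(23/9, 38/11) = 3.455 servings → $1.73.
spinach only: max(23/3, 38/3) = 12.67 servings → $9.50.
kale + pasta: the both-tight solution has a negative serving — not a feasible corner.
kale + black beans with both targets exact would need a negative amount; discard.
kale + spinach (both tight): parallel constraints — no distinct corner.
pasta + black beans: intersection lies outside the first quadrant.
pasta + spinach with both targets exact would need a negative amount; discard.
black beans + spinach: intersection lies outside the first quadrant.
Cheapest feasible corner: $1.73.

$1.73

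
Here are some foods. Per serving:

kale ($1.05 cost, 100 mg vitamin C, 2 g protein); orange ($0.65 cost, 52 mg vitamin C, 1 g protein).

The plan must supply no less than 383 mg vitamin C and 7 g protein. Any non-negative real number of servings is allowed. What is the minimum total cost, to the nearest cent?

$4.02

Check every corner: each single food scaled to meet both minima, and each pair solved so both constraints bind.
kale only: max(383/100, 7/2) = 3.83 servings → $4.02.
orange only: max(383/52, 7/1) = 7.365 servings → $4.79.
kale + orange with both targets exact would need a negative amount; discard.
The minimum over all feasible corners is $4.02.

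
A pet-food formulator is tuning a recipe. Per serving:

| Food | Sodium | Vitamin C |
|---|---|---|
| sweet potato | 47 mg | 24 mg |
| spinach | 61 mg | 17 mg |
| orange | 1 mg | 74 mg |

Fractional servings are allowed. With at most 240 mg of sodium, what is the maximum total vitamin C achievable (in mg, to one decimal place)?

17760.0 mg

Vitamin C per mg sodium: orange 74, sweet potato 0.5106, spinach 0.2787.
With no serving limits, spend the whole sodium allowance on orange: 240 mg / 1 mg × 74 mg = 17760.0 mg.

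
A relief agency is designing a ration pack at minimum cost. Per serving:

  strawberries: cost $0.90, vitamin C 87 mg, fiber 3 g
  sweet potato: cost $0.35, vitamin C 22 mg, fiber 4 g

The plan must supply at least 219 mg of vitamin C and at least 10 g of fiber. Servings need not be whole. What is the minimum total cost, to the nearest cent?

$2.36

At the optimum either one food covers both requirements or two foods hit both targets exactly; no other combination can be cheaper.
strawberries only: max(219/87, 10/3) = 3.333 servings → $3.00.
sweet potato only: max(219/22, 10/4) = 9.955 servings → $3.48.
strawberries + sweet potato with both tight: 2.326 servings and 0.7553 servings → $2.36.
The minimum over all feasible corners is $2.36.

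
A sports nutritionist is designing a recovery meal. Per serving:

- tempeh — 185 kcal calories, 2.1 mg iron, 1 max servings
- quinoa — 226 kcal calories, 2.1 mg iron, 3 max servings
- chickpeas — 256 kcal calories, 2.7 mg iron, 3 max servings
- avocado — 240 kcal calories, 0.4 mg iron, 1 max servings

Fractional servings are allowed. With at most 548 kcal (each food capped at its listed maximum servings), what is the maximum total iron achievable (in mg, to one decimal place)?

Iron per kcal: tempeh 0.01135, chickpeas 0.01055, quinoa 0.009292, avocado 0.001667.
Take 1 serving of tempeh: uses 185 kcal, +2.1 mg iron (running total 2.1 mg).
Take 1.418 servings of chickpeas: uses 363 kcal, +3.8 mg iron (running total 5.9 mg).
Greedy by best ratio exhausts the calories allowance optimally: 5.9 mg.

5.9 mg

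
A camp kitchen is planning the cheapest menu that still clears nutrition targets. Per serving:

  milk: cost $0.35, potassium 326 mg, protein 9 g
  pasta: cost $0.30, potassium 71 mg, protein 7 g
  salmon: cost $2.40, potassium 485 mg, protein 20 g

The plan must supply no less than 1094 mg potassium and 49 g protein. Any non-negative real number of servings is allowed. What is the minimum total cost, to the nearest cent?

$1.91

Check every corner: each single food scaled to meet both minima, and each pair solved so both constraints bind.
milk only: max(1094/326, 49/9) = 5.444 servings → $1.91.
pasta only: max(1094/71, 49/7) = 15.41 servings → $4.62.
salmon only: max(1094/485, 49/20) = 2.45 servings → $5.88.
milk + pasta with both tight: 2.544 servings and 3.73 servings → $2.01.
milk + salmon with both targets exact would need a negative amount; discard.
pasta + salmon with both tight: 0.9544 servings and 2.116 servings → $5.36.
The minimum over all feasible corners is $1.91.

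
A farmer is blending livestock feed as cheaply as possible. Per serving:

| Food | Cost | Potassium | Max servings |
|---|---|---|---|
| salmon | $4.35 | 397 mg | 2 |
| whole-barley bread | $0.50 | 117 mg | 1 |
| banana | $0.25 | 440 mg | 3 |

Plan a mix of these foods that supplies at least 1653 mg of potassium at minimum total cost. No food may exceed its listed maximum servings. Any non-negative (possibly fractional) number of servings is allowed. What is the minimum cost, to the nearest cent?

Cost per mg of potassium: banana $0.0006, whole-barley bread $0.0043, salmon $0.0110.
Take 3 servings of banana: +1320.0 mg potassium for $0.75 (total $0.75, still need 333.0 mg).
Take 1 serving of whole-barley bread: +117.0 mg potassium for $0.50 (total $1.25, still need 216.0 mg).
Take 0.5441 servings of salmon: +216.0 mg potassium for $2.37 (total $3.62, still need 0.0 mg).
Greedy by cheapest-per-mg is optimal for a single linear constraint, so the minimum cost is $3.62.

$3.62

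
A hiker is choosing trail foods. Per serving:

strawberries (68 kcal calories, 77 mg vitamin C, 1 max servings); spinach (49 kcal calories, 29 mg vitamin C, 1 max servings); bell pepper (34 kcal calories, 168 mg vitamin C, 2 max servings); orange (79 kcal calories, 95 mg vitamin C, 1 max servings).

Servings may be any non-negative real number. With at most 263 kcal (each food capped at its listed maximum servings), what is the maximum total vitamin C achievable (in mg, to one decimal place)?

536.4 mg

Vitamin C per kcal: bell pepper 4.941, orange 1.203, strawberries 1.132, spinach 0.5918.
Take 2 servings of bell pepper: uses 68 kcal, +336.0 mg vitamin C (running total 336.0 mg).
Take 1 serving of orange: uses 79 kcal, +95.0 mg vitamin C (running total 431.0 mg).
Take 1 serving of strawberries: uses 68 kcal, +77.0 mg vitamin C (running total 508.0 mg).
Take 0.9796 servings of spinach: uses 48 kcal, +28.4 mg vitamin C (running total 536.4 mg).
Filling greedily by vitamin C-per-kcal is optimal for one linear limit, giving 536.4 mg.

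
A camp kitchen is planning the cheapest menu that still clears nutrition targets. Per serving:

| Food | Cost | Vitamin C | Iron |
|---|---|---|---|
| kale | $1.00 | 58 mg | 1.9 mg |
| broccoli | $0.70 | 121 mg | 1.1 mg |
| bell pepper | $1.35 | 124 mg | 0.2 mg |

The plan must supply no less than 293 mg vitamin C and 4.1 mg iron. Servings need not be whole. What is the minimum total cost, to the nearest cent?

Two binding constraints pin down two serving amounts, so the optimal mix uses at most two foods. The candidates are each food alone (scaled to the tighter of vitamin C/iron) and each pair with both constraints tight.
kale only: max(293/58, 4.1/1.9) = 5.052 servings → $5.05.
broccoli only: max(293/121, 4.1/1.1) = 3.727 servings → $2.61.
bell pepper only: max(293/124, 4.1/0.2) = 20.5 servings → $27.68.
kale + broccoli with both tight: 1.046 servings and 1.92 servings → $2.39.
kale + bell pepper with both tight: 2.008 servings and 1.424 servings → $3.93.
broccoli + bell pepper: the both-tight solution has a negative serving — not a feasible corner.
So the least-cost plan costs $2.39.

$2.39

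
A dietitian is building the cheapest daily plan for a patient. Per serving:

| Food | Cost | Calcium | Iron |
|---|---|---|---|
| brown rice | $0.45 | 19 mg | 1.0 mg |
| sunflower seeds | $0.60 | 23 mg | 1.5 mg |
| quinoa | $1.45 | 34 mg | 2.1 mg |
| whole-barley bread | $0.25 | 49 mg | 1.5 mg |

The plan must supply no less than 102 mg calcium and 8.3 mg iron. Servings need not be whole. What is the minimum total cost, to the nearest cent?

The cheapest plan sits at a corner of the feasible region — with two constraints it uses at most two foods.
brown rice only: max(102/19, 8.3/1.0) = 8.3 servings → $3.73.
sunflower seeds only: max(102/23, 8.3/1.5) = 5.533 servings → $3.32.
quinoa only: max(102/34, 8.3/2.1) = 3.952 servings → $5.73.
whole-barley bread only: max(102/49, 8.3/1.5) = 5.533 servings → $1.38.
brown rice + sunflower seeds with both targets exact would need a negative amount; discard.
brown rice + quinoa with both targets exact would need a negative amount; discard.
brown rice + whole-barley bread with both targets exact would need a negative amount; discard.
sunflower seeds + quinoa: intersection lies outside the first quadrant.
sunflower seeds + whole-barley bread with both targets exact would need a negative amount; discard.
quinoa + whole-barley bread: the both-tight solution has a negative serving — not a feasible corner.
So the least-cost plan costs $1.38.

$1.38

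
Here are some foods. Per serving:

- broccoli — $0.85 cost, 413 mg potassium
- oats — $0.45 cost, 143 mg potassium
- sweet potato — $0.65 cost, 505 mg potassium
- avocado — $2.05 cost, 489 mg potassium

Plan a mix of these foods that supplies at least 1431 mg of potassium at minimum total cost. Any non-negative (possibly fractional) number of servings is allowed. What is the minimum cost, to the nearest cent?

$1.84

Cost per mg of potassium: sweet potato $0.0013, broccoli $0.0021, oats $0.0031, avocado $0.0042.
With no serving limits, use only sweet potato: 1431 mg / 505 mg = 2.834 servings × $0.65 = $1.84.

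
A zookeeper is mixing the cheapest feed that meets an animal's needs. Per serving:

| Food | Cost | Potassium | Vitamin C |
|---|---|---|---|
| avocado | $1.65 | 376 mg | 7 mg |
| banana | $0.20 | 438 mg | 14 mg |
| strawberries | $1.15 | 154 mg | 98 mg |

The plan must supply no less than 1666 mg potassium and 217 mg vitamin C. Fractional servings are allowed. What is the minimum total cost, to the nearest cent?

$2.66

At the optimum either one food covers both requirements or two foods hit both targets exactly; no other combination can be cheaper.
avocado only: max(1666/376, 217/7) = 31 servings → $51.15.
banana only: max(1666/438, 217/14) = 15.5 servings → $3.10.
strawberries only: max(1666/154, 217/98) = 10.82 servings → $12.44.
avocado + banana with both targets exact would need a negative amount; discard.
avocado + strawberries with both tight: 3.63 servings and 1.955 servings → $8.24.
banana + strawberries with both tight: 3.185 servings and 1.759 servings → $2.66.
The minimum over all feasible corners is $2.66.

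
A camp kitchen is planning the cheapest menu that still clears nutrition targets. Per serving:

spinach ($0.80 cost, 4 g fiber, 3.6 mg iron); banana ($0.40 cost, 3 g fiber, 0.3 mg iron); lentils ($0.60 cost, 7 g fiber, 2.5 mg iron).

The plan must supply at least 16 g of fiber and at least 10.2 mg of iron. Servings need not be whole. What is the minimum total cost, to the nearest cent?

A basic optimal solution has at most two foods positive. Try each food alone and each pair with both targets met exactly.
spinach only: max(16/4, 10.2/3.6) = 4 servings → $3.20.
banana only: max(16/3, 10.2/0.3) = 34 servings → $13.60.
lentils only: max(16/7, 10.2/2.5) = 4.08 servings → $2.45.
spinach + banana with both tight: 2.688 servings and 1.75 servings → $2.85.
spinach + lentils with both tight: 2.066 servings and 1.105 servings → $2.32.
banana + lentils: intersection lies outside the first quadrant.
Cheapest feasible corner: $2.32.

$2.32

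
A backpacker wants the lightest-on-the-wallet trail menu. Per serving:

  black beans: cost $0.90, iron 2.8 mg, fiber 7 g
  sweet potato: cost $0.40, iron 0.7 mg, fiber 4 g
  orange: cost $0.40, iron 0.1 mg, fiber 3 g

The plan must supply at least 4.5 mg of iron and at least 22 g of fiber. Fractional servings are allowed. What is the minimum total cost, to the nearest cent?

For a min-cost LP with two ≥-constraints, a basic feasible solution has at most two positive variables.
black beans only: max(4.5/2.8, 22/7) = 3.143 servings → $2.83.
sweet potato only: max(4.5/0.7, 22/4) = 6.429 servings → $2.57.
orange only: max(4.5/0.1, 22/3) = 45 servings → $18.00.
black beans + sweet potato with both tight: 0.4127 servings and 4.778 servings → $2.28.
black beans + orange with both tight: 1.468 servings and 3.909 servings → $2.88.
sweet potato + orange: intersection lies outside the first quadrant.
So the least-cost plan costs $2.28.

$2.28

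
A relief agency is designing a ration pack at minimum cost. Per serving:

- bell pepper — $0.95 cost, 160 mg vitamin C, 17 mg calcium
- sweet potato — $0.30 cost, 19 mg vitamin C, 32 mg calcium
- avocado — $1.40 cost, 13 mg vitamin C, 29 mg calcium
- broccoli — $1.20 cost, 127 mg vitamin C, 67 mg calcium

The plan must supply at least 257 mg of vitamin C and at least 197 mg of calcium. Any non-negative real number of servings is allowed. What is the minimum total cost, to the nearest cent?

A basic optimal solution has at most two foods positive. Try each food alone and each pair with both targets met exactly.
bell pepper only: max(257/160, 197/17) = 11.59 servings → $11.01.
sweet potato only: max(257/19, 197/32) = 13.53 servings → $4.06.
avocado only: max(257/13, 197/29) = 19.77 servings → $27.68.
broccoli only: max(257/127, 197/67) = 2.94 servings → $3.53.
bell pepper + sweet potato with both tight: 0.9341 servings and 5.66 servings → $2.59.
bell pepper + avocado with both tight: 1.107 servings and 6.144 servings → $9.65.
bell pepper + broccoli: intersection lies outside the first quadrant.
sweet potato + avocado: the both-tight solution has a negative serving — not a feasible corner.
sweet potato + broccoli with both tight: 2.795 servings and 1.606 servings → $2.77.
avocado + broccoli with both tight: 2.774 servings and 1.74 servings → $5.97.
So the least-cost plan costs $2.59.

$2.59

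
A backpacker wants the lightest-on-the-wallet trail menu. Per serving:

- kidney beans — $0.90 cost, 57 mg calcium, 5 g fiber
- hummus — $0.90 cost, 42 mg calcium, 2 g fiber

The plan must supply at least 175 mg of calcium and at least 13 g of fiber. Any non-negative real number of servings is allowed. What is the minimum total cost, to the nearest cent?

Two binding constraints pin down two serving amounts, so the optimal mix uses at most two foods. The candidates are each food alone (scaled to the tighter of calcium/fiber) and each pair with both constraints tight.
kidney beans only: max(175/57, 13/5) = 3.07 servings → $2.76.
hummus only: max(175/42, 13/2) = 6.5 servings → $5.85.
kidney beans + hummus with both tight: 2.042 servings and 1.396 servings → $3.09.
So the least-cost plan costs $2.76.

$2.76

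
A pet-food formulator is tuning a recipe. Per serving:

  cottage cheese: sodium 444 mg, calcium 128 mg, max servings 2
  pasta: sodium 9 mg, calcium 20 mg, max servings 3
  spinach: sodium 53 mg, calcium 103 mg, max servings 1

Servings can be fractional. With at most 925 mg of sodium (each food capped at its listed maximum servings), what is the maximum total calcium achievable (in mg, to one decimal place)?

Calcium per mg sodium: pasta 2.222, spinach 1.943, cottage cheese 0.2883.
Take 3 servings of pasta: uses 27 mg sodium, +60.0 mg calcium (running total 60.0 mg).
Take 1 serving of spinach: uses 53 mg sodium, +103.0 mg calcium (running total 163.0 mg).
Take 1.903 servings of cottage cheese: uses 845 mg sodium, +243.6 mg calcium (running total 406.6 mg).
Greedy by best ratio exhausts the sodium allowance optimally: 406.6 mg.

406.6 mg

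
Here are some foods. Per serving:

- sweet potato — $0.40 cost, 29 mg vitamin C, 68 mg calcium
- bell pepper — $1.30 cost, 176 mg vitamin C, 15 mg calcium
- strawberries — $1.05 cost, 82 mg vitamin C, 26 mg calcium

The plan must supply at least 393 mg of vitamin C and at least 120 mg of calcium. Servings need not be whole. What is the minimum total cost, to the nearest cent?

Compare the cost at each extreme point of the feasible region.
sweet potato only: max(393/29, 120/68) = 13.55 servings → $5.42.
bell pepper only: max(393/176, 120/15) = 8 servings → $10.40.
strawberries only: max(393/82, 120/26) = 4.793 servings → $5.03.
sweet potato + bell pepper with both tight: 1.32 servings and 2.015 servings → $3.15.
sweet potato + strawberries: intersection lies outside the first quadrant.
bell pepper + strawberries with both tight: 0.113 servings and 4.55 servings → $4.92.
So the least-cost plan costs $3.15.

$3.15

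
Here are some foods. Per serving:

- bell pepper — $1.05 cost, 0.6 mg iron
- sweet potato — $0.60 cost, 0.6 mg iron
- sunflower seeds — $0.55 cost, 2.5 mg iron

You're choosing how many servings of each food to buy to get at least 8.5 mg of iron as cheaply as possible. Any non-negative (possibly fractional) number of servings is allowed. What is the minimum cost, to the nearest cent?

$1.87

Cost per mg of iron: sunflower seeds $0.2200, sweet potato $1.0000, bell pepper $1.7500.
With no serving limits, use only sunflower seeds: 8.5 mg / 2.5 mg = 3.4 servings × $0.55 = $1.87.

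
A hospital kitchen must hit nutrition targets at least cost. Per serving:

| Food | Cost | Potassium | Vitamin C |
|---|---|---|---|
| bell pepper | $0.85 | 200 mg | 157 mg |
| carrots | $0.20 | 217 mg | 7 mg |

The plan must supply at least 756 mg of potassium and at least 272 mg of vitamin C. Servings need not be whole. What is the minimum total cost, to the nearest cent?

$1.79

Two binding constraints pin down two serving amounts, so the optimal mix uses at most two foods. The candidates are each food alone (scaled to the tighter of potassium/vitamin C) and each pair with both constraints tight.
bell pepper only: max(756/200, 272/157) = 3.78 servings → $3.21.
carrots only: max(756/217, 272/7) = 38.86 servings → $7.77.
bell pepper + carrots with both tight: 1.645 servings and 1.968 servings → $1.79.
So the least-cost plan costs $1.79.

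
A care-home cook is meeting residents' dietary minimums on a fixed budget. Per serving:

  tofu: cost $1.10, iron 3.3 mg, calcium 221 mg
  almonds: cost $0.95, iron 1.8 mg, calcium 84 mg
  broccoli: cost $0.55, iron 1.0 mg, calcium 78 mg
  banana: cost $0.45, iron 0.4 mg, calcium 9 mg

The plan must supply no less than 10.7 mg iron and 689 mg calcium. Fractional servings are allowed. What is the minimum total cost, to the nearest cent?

Two binding constraints pin down two serving amounts, so the optimal mix uses at most two foods. The candidates are each food alone (scaled to the tighter of iron/calcium) and each pair with both constraints tight.
tofu only: max(10.7/3.3, 689/221) = 3.242 servings → $3.57.
almonds only: max(10.7/1.8, 689/84) = 8.202 servings → $7.79.
broccoli only: max(10.7/1.0, 689/78) = 10.7 servings → $5.88.
banana only: max(10.7/0.4, 689/9) = 76.56 servings → $34.45.
tofu + almonds with both tight: 2.831 servings and 0.7546 servings → $3.83.
tofu + broccoli: the both-tight solution has a negative serving — not a feasible corner.
tofu + banana with both tight: 3.055 servings and 1.55 servings → $4.06.
almonds + broccoli with both tight: 2.582 servings and 6.053 servings → $5.78.
almonds + banana with both targets exact would need a negative amount; discard.
broccoli + banana with both tight: 8.077 servings and 6.559 servings → $7.39.
The minimum over all feasible corners is $3.57.

$3.57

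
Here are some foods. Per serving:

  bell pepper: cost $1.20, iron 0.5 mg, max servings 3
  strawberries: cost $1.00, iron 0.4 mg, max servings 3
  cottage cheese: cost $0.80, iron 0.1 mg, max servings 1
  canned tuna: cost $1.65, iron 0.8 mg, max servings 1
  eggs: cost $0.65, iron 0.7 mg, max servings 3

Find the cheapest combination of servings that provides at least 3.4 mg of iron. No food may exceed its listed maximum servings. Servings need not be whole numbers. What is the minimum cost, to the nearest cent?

$4.80

Cost per mg of iron: eggs $0.9286, canned tuna $2.0625, bell pepper $2.4000, strawberries $2.5000, cottage cheese $8.0000.
Take 3 servings of eggs: +2.1 mg iron for $1.95 (total $1.95, still need 1.3 mg).
Take 1 serving of canned tuna: +0.8 mg iron for $1.65 (total $3.60, still need 0.5 mg).
Take 1 serving of bell pepper: +0.5 mg iron for $1.20 (total $4.80, still need 0.0 mg).
Greedy by cheapest-per-mg is optimal for a single linear constraint, so the minimum cost is $4.80.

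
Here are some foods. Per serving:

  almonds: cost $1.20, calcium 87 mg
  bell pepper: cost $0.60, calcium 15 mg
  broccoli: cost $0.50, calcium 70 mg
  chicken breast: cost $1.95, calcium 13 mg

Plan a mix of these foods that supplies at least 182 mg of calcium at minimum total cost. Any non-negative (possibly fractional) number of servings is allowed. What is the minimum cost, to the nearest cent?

Cost per mg of calcium: broccoli $0.0071, almonds $0.0138, bell pepper $0.0400, chicken breast $0.1500.
With no serving limits, use only broccoli: 182 mg / 70 mg = 2.6 servings × $0.50 = $1.30.

$1.30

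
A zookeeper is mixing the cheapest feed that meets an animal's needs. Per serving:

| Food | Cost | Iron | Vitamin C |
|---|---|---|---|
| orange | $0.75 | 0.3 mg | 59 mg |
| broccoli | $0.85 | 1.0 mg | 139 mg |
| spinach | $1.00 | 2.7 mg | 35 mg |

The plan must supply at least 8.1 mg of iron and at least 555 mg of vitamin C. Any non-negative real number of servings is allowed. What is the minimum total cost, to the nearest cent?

$4.71

This is a tiny linear program; its minimum lies at a vertex of the feasible set. List the vertices and price them.
orange only: max(8.1/0.3, 555/59) = 27 servings → $20.25.
broccoli only: max(8.1/1.0, 555/139) = 8.1 servings → $6.88.
spinach only: max(8.1/2.7, 555/35) = 15.86 servings → $15.86.
orange + broccoli: intersection lies outside the first quadrant.
orange + spinach with both tight: 8.165 servings and 2.093 servings → $8.22.
broccoli + spinach with both tight: 3.57 servings and 1.678 servings → $4.71.
The minimum over all feasible corners is $4.71.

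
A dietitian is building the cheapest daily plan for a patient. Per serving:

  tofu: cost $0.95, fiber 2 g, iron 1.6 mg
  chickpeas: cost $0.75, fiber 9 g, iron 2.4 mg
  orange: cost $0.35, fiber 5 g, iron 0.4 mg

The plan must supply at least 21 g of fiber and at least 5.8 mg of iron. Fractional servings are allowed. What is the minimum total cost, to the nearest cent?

$1.81

Compare the cost at each extreme point of the feasible region.
tofu only: max(21/2, 5.8/1.6) = 10.5 servings → $9.97.
chickpeas only: max(21/9, 5.8/2.4) = 2.417 servings → $1.81.
orange only: max(21/5, 5.8/0.4) = 14.5 servings → $5.08.
tofu + chickpeas with both tight: 0.1875 servings and 2.292 servings → $1.90.
tofu + orange with both tight: 2.861 servings and 3.056 servings → $3.79.
chickpeas + orange with both targets exact would need a negative amount; discard.
Cheapest feasible corner: $1.81.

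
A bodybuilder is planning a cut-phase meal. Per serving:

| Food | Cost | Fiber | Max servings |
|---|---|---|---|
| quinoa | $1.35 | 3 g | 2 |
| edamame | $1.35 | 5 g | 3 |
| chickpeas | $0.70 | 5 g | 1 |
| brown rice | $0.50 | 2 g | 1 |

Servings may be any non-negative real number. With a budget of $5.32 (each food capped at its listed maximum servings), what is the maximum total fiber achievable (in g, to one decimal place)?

Fiber per dollar: chickpeas 7.143, brown rice 4, edamame 3.704, quinoa 2.222.
Take 1 serving of chickpeas: spends $0.70, +5.0 g fiber (running total 5.0 g).
Take 1 serving of brown rice: spends $0.50, +2.0 g fiber (running total 7.0 g).
Take 3 servings of edamame: spends $4.05, +15.0 g fiber (running total 22.0 g).
Take 0.05185 servings of quinoa: spends $0.07, +0.2 g fiber (running total 22.2 g).
Greedy by best ratio exhausts the cost allowance optimally: 22.2 g.

22.2 g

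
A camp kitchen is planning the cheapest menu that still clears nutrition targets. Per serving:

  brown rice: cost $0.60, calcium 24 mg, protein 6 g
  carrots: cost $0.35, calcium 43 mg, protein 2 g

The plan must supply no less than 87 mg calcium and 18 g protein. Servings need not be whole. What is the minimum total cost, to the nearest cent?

This is a tiny linear program; its minimum lies at a vertex of the feasible set. List the vertices and price them.
brown rice only: max(87/24, 18/6) = 3.625 servings → $2.17.
carrots only: max(87/43, 18/2) = 9 servings → $3.15.
brown rice + carrots with both tight: 2.857 servings and 0.4286 servings → $1.86.
So the least-cost plan costs $1.86.

$1.86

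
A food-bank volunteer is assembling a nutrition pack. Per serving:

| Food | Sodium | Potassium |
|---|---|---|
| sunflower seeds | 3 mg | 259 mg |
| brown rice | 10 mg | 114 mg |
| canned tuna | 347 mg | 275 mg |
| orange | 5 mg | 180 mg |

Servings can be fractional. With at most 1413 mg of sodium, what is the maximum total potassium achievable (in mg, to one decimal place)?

Potassium per mg sodium: sunflower seeds 86.33, orange 36, brown rice 11.4, canned tuna 0.7925.
With no serving limits, spend the whole sodium allowance on sunflower seeds: 1413 mg / 3 mg × 259 mg = 121989.0 mg.

121989.0 mg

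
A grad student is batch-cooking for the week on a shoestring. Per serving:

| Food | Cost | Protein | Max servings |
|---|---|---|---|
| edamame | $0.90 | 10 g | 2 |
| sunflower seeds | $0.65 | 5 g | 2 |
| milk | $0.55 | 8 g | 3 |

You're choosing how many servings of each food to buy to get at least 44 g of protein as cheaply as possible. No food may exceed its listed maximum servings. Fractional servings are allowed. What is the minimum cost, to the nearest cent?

$3.45

Cost per g of protein: milk $0.0688, edamame $0.0900, sunflower seeds $0.1300.
Take 3 servings of milk: +24.0 g protein for $1.65 (total $1.65, still need 20.0 g).
Take 2 servings of edamame: +20.0 g protein for $1.80 (total $3.45, still need 0.0 g).
Greedy by cheapest-per-g is optimal for a single linear constraint, so the minimum cost is $3.45.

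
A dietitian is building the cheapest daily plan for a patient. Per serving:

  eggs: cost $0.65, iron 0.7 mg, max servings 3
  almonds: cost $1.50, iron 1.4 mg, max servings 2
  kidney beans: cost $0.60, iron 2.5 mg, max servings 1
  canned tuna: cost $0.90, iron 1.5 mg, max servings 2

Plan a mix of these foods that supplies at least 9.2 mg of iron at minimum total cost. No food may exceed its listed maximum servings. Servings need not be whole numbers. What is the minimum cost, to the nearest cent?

$6.06

Cost per mg of iron: kidney beans $0.2400, canned tuna $0.6000, eggs $0.9286, almonds $1.0714.
Take 1 serving of kidney beans: +2.5 mg iron for $0.60 (total $0.60, still need 6.7 mg).
Take 2 servings of canned tuna: +3.0 mg iron for $1.80 (total $2.40, still need 3.7 mg).
Take 3 servings of eggs: +2.1 mg iron for $1.95 (total $4.35, still need 1.6 mg).
Take 1.143 servings of almonds: +1.6 mg iron for $1.71 (total $6.06, still need 0.0 mg).
Filling from the cheapest source first is optimal under one linear minimum: $6.06.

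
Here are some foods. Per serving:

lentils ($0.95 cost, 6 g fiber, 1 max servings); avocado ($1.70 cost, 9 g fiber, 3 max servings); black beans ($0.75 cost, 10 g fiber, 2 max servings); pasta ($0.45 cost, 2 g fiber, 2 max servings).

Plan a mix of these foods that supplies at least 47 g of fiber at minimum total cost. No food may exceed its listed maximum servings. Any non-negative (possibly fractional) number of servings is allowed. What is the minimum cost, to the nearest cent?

$6.42

Cost per g of fiber: black beans $0.0750, lentils $0.1583, avocado $0.1889, pasta $0.2250.
Take 2 servings of black beans: +20.0 g fiber for $1.50 (total $1.50, still need 27.0 g).
Take 1 serving of lentils: +6.0 g fiber for $0.95 (total $2.45, still need 21.0 g).
Take 2.333 servings of avocado: +21.0 g fiber for $3.97 (total $6.42, still need 0.0 g).
Filling from the cheapest source first is optimal under one linear minimum: $6.42.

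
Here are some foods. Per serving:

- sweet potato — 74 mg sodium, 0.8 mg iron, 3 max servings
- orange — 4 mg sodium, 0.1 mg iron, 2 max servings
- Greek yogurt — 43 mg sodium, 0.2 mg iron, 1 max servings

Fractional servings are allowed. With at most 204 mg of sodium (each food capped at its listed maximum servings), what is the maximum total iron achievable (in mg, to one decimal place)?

Iron per mg sodium: orange 0.025, sweet potato 0.01081, Greek yogurt 0.004651.
Take 2 servings of orange: uses 8 mg sodium, +0.2 mg iron (running total 0.2 mg).
Take 2.649 servings of sweet potato: uses 196 mg sodium, +2.1 mg iron (running total 2.3 mg).
Greedy by best ratio exhausts the sodium allowance optimally: 2.3 mg.

2.3 mg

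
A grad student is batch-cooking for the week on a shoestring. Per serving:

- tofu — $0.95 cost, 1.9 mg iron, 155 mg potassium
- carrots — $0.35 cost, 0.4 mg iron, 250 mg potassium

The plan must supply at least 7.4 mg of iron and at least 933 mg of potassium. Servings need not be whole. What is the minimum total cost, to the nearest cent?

Compare the cost at each extreme point of the feasible region.
tofu only: max(7.4/1.9, 933/155) = 6.019 servings → $5.72.
carrots only: max(7.4/0.4, 933/250) = 18.5 servings → $6.47.
tofu + carrots with both tight: 3.576 servings and 1.515 servings → $3.93.
So the least-cost plan costs $3.93.

$3.93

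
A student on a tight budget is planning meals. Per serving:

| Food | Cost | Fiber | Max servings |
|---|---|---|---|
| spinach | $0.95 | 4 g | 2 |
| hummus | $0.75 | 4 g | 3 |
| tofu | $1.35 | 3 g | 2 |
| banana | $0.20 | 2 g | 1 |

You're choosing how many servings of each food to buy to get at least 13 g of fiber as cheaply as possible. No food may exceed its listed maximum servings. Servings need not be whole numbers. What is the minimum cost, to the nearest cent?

Cost per g of fiber: banana $0.1000, hummus $0.1875, spinach $0.2375, tofu $0.4500.
Take 1 serving of banana: +2.0 g fiber for $0.20 (total $0.20, still need 11.0 g).
Take 2.75 servings of hummus: +11.0 g fiber for $2.06 (total $2.26, still need 0.0 g).
Filling from the cheapest source first is optimal under one linear minimum: $2.26.

$2.26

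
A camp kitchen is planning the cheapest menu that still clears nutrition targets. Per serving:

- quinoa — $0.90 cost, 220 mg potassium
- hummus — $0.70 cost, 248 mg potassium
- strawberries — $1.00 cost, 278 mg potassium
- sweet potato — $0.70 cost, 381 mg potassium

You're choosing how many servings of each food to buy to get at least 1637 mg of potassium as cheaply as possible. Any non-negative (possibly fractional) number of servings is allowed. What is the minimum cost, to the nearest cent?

Cost per mg of potassium: sweet potato $0.0018, hummus $0.0028, strawberries $0.0036, quinoa $0.0041.
With no serving limits, use only sweet potato: 1637 mg / 381 mg = 4.297 servings × $0.70 = $3.01.

$3.01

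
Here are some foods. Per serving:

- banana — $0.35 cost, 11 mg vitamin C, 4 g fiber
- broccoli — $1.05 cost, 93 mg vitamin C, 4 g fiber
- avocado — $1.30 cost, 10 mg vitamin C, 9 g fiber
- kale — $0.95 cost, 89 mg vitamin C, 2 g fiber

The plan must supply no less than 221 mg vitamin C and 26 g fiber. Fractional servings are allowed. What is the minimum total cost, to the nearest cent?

The cheapest plan sits at a corner of the feasible region — with two constraints it uses at most two foods.
banana only: max(221/11, 26/4) = 20.09 servings → $7.03.
broccoli only: max(221/93, 26/4) = 6.5 servings → $6.83.
avocado only: max(221/10, 26/9) = 22.1 servings → $28.73.
kale only: max(221/89, 26/2) = 13 servings → $12.35.
banana + broccoli with both tight: 4.677 servings and 1.823 servings → $3.55.
banana + avocado with both targets exact would need a negative amount; discard.
banana + kale with both tight: 5.605 servings and 1.79 servings → $3.66.
broccoli + avocado with both tight: 2.169 servings and 1.925 servings → $4.78.
broccoli + kale: intersection lies outside the first quadrant.
avocado + kale with both tight: 2.397 servings and 2.214 servings → $5.22.
So the least-cost plan costs $3.55.

$3.55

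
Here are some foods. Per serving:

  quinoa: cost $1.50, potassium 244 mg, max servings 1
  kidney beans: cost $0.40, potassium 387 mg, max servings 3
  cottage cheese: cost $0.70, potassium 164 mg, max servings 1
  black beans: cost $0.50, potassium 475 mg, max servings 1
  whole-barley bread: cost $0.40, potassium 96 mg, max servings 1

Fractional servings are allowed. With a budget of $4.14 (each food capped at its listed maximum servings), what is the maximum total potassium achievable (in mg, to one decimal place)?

2114.0 mg

Potassium per dollar: kidney beans 967.5, black beans 950, whole-barley bread 240, cottage cheese 234.3, quinoa 162.7.
Take 3 servings of kidney beans: spends $1.20, +1161.0 mg potassium (running total 1161.0 mg).
Take 1 serving of black beans: spends $0.50, +475.0 mg potassium (running total 1636.0 mg).
Take 1 serving of whole-barley bread: spends $0.40, +96.0 mg potassium (running total 1732.0 mg).
Take 1 serving of cottage cheese: spends $0.70, +164.0 mg potassium (running total 1896.0 mg).
Take 0.8933 servings of quinoa: spends $1.34, +218.0 mg potassium (running total 2114.0 mg).
Filling greedily by potassium-per-dollar is optimal for one linear limit, giving 2114.0 mg.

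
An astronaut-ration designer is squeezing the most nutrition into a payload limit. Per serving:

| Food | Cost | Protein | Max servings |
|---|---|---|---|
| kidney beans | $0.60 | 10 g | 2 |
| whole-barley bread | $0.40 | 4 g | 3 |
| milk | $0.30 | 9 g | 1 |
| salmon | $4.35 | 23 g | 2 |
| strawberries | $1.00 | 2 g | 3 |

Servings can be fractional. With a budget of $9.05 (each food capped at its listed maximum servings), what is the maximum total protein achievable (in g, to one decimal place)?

74.6 g

Protein per dollar: milk 30, kidney beans 16.67, whole-barley bread 10, salmon 5.287, strawberries 2.
Take 1 serving of milk: spends $0.30, +9.0 g protein (running total 9.0 g).
Take 2 servings of kidney beans: spends $1.20, +20.0 g protein (running total 29.0 g).
Take 3 servings of whole-barley bread: spends $1.20, +12.0 g protein (running total 41.0 g).
Take 1.46 servings of salmon: spends $6.35, +33.6 g protein (running total 74.6 g).
Greedy by best ratio exhausts the cost allowance optimally: 74.6 g.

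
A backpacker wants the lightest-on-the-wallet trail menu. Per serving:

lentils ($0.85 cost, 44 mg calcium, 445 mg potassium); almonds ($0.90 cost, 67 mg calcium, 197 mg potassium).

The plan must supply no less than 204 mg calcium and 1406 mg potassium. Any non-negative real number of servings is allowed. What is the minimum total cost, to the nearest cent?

$3.40

Two binding constraints pin down two serving amounts, so the optimal mix uses at most two foods. The candidates are each food alone (scaled to the tighter of calcium/potassium) and each pair with both constraints tight.
lentils only: max(204/44, 1406/445) = 4.636 servings → $3.94.
almonds only: max(204/67, 1406/197) = 7.137 servings → $6.42.
lentils + almonds with both tight: 2.554 servings and 1.367 servings → $3.40.
So the least-cost plan costs $3.40.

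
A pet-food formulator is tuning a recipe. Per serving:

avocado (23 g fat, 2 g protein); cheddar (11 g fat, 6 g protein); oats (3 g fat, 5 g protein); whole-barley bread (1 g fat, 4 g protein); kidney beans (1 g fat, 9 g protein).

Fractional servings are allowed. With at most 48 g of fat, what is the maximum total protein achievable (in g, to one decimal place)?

Protein per g fat: kidney beans 9, whole-barley bread 4, oats 1.667, cheddar 0.5455, avocado 0.08696.
With no serving limits, spend the whole fat allowance on kidney beans: 48 g / 1 g × 9 g = 432.0 g.

432.0 g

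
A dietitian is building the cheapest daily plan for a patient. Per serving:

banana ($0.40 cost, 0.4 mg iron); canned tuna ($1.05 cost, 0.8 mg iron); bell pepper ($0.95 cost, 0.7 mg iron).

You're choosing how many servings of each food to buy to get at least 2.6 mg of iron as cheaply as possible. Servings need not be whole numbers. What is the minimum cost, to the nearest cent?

Cost per mg of iron: banana $1.0000, canned tuna $1.3125, bell pepper $1.3571.
With no serving limits, use only banana: 2.6 mg / 0.4 mg = 6.5 servings × $0.40 = $2.60.

$2.60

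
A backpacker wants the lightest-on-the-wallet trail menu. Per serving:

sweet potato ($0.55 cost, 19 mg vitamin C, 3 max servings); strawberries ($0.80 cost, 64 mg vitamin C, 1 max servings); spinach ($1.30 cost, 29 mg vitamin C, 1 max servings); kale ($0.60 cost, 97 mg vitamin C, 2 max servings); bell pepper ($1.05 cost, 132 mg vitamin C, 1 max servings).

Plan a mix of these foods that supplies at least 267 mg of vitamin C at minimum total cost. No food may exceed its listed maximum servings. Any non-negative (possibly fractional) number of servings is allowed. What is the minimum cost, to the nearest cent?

$1.78

Cost per mg of vitamin C: kale $0.0062, bell pepper $0.0080, strawberries $0.0125, sweet potato $0.0289, spinach $0.0448.
Take 2 servings of kale: +194.0 mg vitamin C for $1.20 (total $1.20, still need 73.0 mg).
Take 0.553 servings of bell pepper: +73.0 mg vitamin C for $0.58 (total $1.78, still need 0.0 mg).
Greedy by cheapest-per-mg is optimal for a single linear constraint, so the minimum cost is $1.78.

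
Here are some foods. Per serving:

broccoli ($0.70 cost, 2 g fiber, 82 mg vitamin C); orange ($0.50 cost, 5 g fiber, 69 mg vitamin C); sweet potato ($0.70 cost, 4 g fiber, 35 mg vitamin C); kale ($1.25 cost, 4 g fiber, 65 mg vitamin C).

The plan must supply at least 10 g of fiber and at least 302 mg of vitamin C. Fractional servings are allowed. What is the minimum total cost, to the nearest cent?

With two linear requirements the optimum uses one or two foods; enumerate the corners.
broccoli only: max(10/2, 302/82) = 5 servings → $3.50.
orange only: max(10/5, 302/69) = 4.377 servings → $2.19.
sweet potato only: max(10/4, 302/35) = 8.629 servings → $6.04.
kale only: max(10/4, 302/65) = 4.646 servings → $5.81.
broccoli + orange with both tight: 3.015 servings and 0.7941 servings → $2.51.
broccoli + sweet potato with both tight: 3.326 servings and 0.8372 servings → $2.91.
broccoli + kale with both tight: 2.818 servings and 1.091 servings → $3.34.
orange + sweet potato with both targets exact would need a negative amount; discard.
orange + kale: intersection lies outside the first quadrant.
sweet potato + kale with both targets exact would need a negative amount; discard.
So the least-cost plan costs $2.19.

$2.19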